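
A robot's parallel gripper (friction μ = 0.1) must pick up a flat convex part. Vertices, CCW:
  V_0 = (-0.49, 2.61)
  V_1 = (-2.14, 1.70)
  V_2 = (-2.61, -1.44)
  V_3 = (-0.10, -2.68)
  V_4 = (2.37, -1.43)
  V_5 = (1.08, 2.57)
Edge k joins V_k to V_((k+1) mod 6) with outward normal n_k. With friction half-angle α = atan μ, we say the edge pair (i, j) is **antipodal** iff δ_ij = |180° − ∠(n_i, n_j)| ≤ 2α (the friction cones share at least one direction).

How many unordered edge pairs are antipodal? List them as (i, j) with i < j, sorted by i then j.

count = 1; pairs: (0,3)

α = atan 0.1 = 5.71°;  2α = 11.42°
n_0 = (-0.4829, +0.8757)
n_1 = (-0.9890, +0.1480)
n_2 = (-0.4429, -0.8966)
n_3 = (+0.4515, -0.8922)
n_4 = (+0.9517, +0.3069)
n_5 = (+0.0255, +0.9997)
  (0,1): δ = 127.39°  ·
  (0,2): δ = 55.17°  ·
  (0,3): δ = 2.03°  ✓
  (0,4): δ = 79.00°  ·
  (0,5): δ = 149.66°  ·
  (1,2): δ = 107.78°  ·
  (1,3): δ = 54.64°  ·
  (1,4): δ = 26.39°  ·
  (1,5): δ = 97.05°  ·
  (2,3): δ = 126.87°  ·
  (2,4): δ = 45.84°  ·
  (2,5): δ = 24.83°  ·
  (3,4): δ = 98.97°  ·
  (3,5): δ = 28.30°  ·
  (4,5): δ = 109.33°  ·
antipodal pairs: 1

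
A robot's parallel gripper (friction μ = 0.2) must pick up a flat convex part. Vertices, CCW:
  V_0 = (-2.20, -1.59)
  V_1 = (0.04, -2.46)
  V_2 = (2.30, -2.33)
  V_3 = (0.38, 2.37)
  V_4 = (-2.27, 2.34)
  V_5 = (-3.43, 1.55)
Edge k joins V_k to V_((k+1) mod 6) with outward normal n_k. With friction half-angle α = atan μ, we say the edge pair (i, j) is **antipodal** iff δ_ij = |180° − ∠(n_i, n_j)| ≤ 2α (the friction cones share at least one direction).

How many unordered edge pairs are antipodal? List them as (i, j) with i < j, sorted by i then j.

count = 3; pairs: (0,3), (1,3), (2,5)

α = atan 0.2 = 11.31°;  2α = 22.62°
n_0 = (-0.3620, -0.9322)
n_1 = (+0.0574, -0.9983)
n_2 = (+0.9257, +0.3782)
n_3 = (-0.0113, +0.9999)
n_4 = (-0.5629, +0.8265)
n_5 = (-0.9311, -0.3647)
  (0,1): δ = 155.48°  ·
  (0,2): δ = 46.55°  ·
  (0,3): δ = 21.87°  ✓
  (0,4): δ = 55.48°  ·
  (0,5): δ = 132.62°  ·
  (1,2): δ = 71.07°  ·
  (1,3): δ = 2.64°  ✓
  (1,4): δ = 30.96°  ·
  (1,5): δ = 108.10°  ·
  (2,3): δ = 111.57°  ·
  (2,4): δ = 77.96°  ·
  (2,5): δ = 0.83°  ✓
  (3,4): δ = 146.39°  ·
  (3,5): δ = 69.26°  ·
  (4,5): δ = 102.86°  ·
antipodal pairs: 3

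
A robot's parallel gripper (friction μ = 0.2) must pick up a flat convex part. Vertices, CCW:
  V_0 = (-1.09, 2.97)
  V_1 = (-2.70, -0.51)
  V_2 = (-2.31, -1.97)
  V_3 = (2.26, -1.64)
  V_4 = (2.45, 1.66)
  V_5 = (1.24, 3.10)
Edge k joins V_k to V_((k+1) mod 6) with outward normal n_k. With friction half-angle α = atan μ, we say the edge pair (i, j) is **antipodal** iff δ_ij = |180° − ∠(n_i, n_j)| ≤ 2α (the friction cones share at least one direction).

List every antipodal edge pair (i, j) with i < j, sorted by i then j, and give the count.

count = 3; pairs: (0,3), (1,3), (2,5)

α = atan 0.2 = 11.31°;  2α = 22.62°
n_0 = (-0.9076, +0.4199)
n_1 = (-0.9661, -0.2581)
n_2 = (+0.0720, -0.9974)
n_3 = (+0.9983, -0.0575)
n_4 = (+0.7656, +0.6433)
n_5 = (-0.0557, +0.9984)
  (0,1): δ = 140.22°  ·
  (0,2): δ = 61.04°  ·
  (0,3): δ = 21.53°  ✓
  (0,4): δ = 64.87°  ·
  (0,5): δ = 118.02°  ·
  (1,2): δ = 100.83°  ·
  (1,3): δ = 18.25°  ✓
  (1,4): δ = 25.08°  ·
  (1,5): δ = 78.24°  ·
  (2,3): δ = 97.43°  ·
  (2,4): δ = 54.09°  ·
  (2,5): δ = 0.94°  ✓
  (3,4): δ = 136.67°  ·
  (3,5): δ = 83.51°  ·
  (4,5): δ = 126.85°  ·
antipodal pairs: 3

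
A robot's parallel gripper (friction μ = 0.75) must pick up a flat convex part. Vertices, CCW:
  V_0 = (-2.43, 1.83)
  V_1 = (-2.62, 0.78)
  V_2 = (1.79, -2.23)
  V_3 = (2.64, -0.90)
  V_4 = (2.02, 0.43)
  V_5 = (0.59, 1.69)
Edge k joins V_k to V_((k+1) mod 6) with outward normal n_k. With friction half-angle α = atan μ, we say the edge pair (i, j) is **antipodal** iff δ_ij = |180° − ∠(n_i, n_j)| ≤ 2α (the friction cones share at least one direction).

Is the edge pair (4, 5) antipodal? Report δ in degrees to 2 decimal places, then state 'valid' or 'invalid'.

α = atan 0.75 = 36.87°;  2α = 73.74°
edge 4: e_4 = (-1.43, +1.26);  n_4 = (+0.6611, +0.7503)
edge 5: e_5 = (-3.02, +0.14);  n_5 = (+0.0463, +0.9989)
∠(n_4, n_5) = 38.73°
δ = |180° − 38.73°| = 141.27°
141.27° > 2α = 73.74°  →  invalid

δ = 141.27°, invalid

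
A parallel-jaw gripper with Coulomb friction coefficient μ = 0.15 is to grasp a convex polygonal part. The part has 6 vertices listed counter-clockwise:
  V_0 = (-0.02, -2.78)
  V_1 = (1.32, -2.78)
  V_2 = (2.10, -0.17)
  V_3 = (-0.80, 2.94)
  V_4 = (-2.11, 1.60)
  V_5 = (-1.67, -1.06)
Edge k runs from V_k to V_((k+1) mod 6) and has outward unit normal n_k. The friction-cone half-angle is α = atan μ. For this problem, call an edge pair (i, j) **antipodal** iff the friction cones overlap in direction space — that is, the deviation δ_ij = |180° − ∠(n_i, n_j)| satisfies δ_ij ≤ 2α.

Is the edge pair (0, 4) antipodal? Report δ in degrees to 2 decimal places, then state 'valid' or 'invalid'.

δ = 99.39°, invalid

α = atan 0.15 = 8.53°;  2α = 17.06°
edge 0: e_0 = (+1.34, +0.00);  n_0 = (+0.0000, -1.0000)
edge 4: e_4 = (+0.44, -2.66);  n_4 = (-0.9866, -0.1632)
∠(n_0, n_4) = 80.61°
δ = |180° − 80.61°| = 99.39°
99.39° > 2α = 17.06°  →  invalid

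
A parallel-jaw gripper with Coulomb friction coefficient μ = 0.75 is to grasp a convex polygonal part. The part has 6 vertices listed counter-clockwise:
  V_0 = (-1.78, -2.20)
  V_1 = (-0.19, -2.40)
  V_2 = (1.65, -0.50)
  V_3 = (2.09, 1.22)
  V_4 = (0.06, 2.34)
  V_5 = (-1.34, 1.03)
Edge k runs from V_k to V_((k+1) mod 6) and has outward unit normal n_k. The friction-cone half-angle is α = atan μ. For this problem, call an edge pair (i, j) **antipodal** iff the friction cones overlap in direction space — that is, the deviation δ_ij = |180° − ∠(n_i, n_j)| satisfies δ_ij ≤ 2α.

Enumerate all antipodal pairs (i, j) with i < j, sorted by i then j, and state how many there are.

α = atan 0.75 = 36.87°;  2α = 73.74°
n_0 = (-0.1248, -0.9922)
n_1 = (+0.7184, -0.6957)
n_2 = (+0.9688, -0.2478)
n_3 = (+0.4831, +0.8756)
n_4 = (-0.6832, +0.7302)
n_5 = (-0.9908, +0.1350)
  (0,1): δ = 126.91°  ·
  (0,2): δ = 97.18°  ·
  (0,3): δ = 21.72°  ✓
  (0,4): δ = 50.27°  ✓
  (0,5): δ = 89.41°  ·
  (1,2): δ = 150.27°  ·
  (1,3): δ = 74.81°  ·
  (1,4): δ = 2.82°  ✓
  (1,5): δ = 36.32°  ✓
  (2,3): δ = 104.54°  ·
  (2,4): δ = 32.55°  ✓
  (2,5): δ = 6.59°  ✓
  (3,4): δ = 108.02°  ·
  (3,5): δ = 68.87°  ✓
  (4,5): δ = 140.86°  ·
antipodal pairs: 7

count = 7; pairs: (0,3), (0,4), (1,4), (1,5), (2,4), (2,5), (3,5)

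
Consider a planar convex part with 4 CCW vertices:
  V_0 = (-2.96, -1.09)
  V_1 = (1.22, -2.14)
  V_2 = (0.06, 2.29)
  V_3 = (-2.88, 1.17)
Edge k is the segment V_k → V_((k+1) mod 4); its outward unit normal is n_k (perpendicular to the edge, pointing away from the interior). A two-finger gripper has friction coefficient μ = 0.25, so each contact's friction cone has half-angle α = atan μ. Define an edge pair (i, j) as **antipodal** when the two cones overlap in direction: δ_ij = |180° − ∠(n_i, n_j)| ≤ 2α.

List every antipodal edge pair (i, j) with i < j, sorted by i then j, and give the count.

α = atan 0.25 = 14.04°;  2α = 28.07°
n_0 = (-0.2436, -0.9699)
n_1 = (+0.9674, +0.2533)
n_2 = (-0.3560, +0.9345)
n_3 = (-0.9994, +0.0354)
  (0,1): δ = 61.23°  ·
  (0,2): δ = 34.96°  ·
  (0,3): δ = 102.07°  ·
  (1,2): δ = 83.82°  ·
  (1,3): δ = 16.70°  ✓
  (2,3): δ = 112.88°  ·
antipodal pairs: 1

count = 1; pairs: (1,3)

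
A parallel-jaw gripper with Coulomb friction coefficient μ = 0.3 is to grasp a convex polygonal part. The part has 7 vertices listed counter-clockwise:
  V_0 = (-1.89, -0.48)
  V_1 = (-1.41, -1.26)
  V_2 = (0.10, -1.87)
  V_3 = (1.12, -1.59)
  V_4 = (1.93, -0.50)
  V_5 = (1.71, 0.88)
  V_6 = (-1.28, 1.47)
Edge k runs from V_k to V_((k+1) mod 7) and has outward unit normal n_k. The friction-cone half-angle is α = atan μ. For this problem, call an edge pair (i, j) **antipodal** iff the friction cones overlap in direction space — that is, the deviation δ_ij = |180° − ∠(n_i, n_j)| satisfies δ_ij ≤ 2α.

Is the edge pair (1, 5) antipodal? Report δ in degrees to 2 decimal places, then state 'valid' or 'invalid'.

α = atan 0.3 = 16.70°;  2α = 33.40°
edge 1: e_1 = (+1.51, -0.61);  n_1 = (-0.3746, -0.9272)
edge 5: e_5 = (-2.99, +0.59);  n_5 = (+0.1936, +0.9811)
∠(n_1, n_5) = 169.17°
δ = |180° − 169.17°| = 10.83°
10.83° ≤ 2α = 33.40°  →  valid

δ = 10.83°, valid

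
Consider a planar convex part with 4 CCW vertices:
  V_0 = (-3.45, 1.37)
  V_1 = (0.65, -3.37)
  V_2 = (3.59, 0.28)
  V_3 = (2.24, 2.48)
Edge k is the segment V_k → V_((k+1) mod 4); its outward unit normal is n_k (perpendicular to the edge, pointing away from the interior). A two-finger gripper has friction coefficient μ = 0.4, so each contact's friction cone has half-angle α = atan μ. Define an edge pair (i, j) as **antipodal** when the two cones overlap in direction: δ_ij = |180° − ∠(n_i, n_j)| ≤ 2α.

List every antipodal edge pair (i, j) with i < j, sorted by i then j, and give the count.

count = 2; pairs: (0,2), (1,3)

α = atan 0.4 = 21.80°;  2α = 43.60°
n_0 = (-0.7563, -0.6542)
n_1 = (+0.7788, -0.6273)
n_2 = (+0.8523, +0.5230)
n_3 = (-0.1915, +0.9815)
  (0,1): δ = 79.71°  ·
  (0,2): δ = 9.32°  ✓
  (0,3): δ = 60.18°  ·
  (1,2): δ = 109.61°  ·
  (1,3): δ = 40.11°  ✓
  (2,3): δ = 110.50°  ·
antipodal pairs: 2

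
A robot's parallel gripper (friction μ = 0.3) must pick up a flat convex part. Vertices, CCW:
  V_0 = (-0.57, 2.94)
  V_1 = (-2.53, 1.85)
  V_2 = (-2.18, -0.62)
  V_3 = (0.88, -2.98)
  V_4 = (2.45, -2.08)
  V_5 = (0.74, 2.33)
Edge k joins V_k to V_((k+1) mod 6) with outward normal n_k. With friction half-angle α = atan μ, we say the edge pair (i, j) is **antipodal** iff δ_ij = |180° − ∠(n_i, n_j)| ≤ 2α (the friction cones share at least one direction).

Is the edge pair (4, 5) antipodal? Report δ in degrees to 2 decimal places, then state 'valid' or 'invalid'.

δ = 136.16°, invalid

α = atan 0.3 = 16.70°;  2α = 33.40°
edge 4: e_4 = (-1.71, +4.41);  n_4 = (+0.9324, +0.3615)
edge 5: e_5 = (-1.31, +0.61);  n_5 = (+0.4221, +0.9065)
∠(n_4, n_5) = 43.84°
δ = |180° − 43.84°| = 136.16°
136.16° > 2α = 33.40°  →  invalid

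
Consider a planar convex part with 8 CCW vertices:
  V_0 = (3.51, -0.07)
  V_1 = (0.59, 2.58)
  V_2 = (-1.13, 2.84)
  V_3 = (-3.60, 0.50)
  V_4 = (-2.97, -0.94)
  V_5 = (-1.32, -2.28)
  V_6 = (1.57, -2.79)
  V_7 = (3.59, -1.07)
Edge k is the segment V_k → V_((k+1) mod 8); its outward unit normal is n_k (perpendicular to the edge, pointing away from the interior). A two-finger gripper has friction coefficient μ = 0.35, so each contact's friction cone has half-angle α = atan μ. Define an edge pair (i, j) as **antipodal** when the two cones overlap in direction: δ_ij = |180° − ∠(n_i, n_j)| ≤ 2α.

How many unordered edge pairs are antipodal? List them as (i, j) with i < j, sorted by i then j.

count = 7; pairs: (0,3), (0,4), (0,5), (1,4), (1,5), (2,6), (3,7)

α = atan 0.35 = 19.29°;  2α = 38.58°
n_0 = (+0.6720, +0.7405)
n_1 = (+0.1495, +0.9888)
n_2 = (-0.6877, +0.7260)
n_3 = (-0.9162, -0.4008)
n_4 = (-0.6304, -0.7763)
n_5 = (-0.1738, -0.9848)
n_6 = (+0.6483, -0.7614)
n_7 = (+0.9968, +0.0797)
  (0,1): δ = 146.37°  ·
  (0,2): δ = 94.32°  ·
  (0,3): δ = 24.15°  ✓
  (0,4): δ = 3.14°  ✓
  (0,5): δ = 32.22°  ✓
  (0,6): δ = 82.64°  ·
  (0,7): δ = 136.80°  ·
  (1,2): δ = 127.95°  ·
  (1,3): δ = 57.77°  ·
  (1,4): δ = 30.48°  ✓
  (1,5): δ = 1.41°  ✓
  (1,6): δ = 49.01°  ·
  (1,7): δ = 103.17°  ·
  (2,3): δ = 109.82°  ·
  (2,4): δ = 82.53°  ·
  (2,5): δ = 53.46°  ·
  (2,6): δ = 3.04°  ✓
  (2,7): δ = 51.12°  ·
  (3,4): δ = 152.71°  ·
  (3,5): δ = 123.64°  ·
  (3,6): δ = 73.22°  ·
  (3,7): δ = 19.06°  ✓
  (4,5): δ = 150.93°  ·
  (4,6): δ = 100.51°  ·
  (4,7): δ = 46.35°  ·
  (5,6): δ = 129.58°  ·
  (5,7): δ = 75.42°  ·
  (6,7): δ = 125.84°  ·
antipodal pairs: 7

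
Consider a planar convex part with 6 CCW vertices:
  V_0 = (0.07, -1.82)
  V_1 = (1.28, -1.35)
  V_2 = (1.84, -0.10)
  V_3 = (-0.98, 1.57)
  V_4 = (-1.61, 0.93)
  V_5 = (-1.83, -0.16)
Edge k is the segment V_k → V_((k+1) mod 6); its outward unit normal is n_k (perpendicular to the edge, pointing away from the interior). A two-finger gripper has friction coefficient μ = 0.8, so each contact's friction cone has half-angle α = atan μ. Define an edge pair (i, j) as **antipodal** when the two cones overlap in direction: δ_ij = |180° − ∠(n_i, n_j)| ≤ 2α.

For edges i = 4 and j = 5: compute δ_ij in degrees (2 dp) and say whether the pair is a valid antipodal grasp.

α = atan 0.8 = 38.66°;  2α = 77.32°
edge 4: e_4 = (-0.22, -1.09);  n_4 = (-0.9802, +0.1978)
edge 5: e_5 = (+1.90, -1.66);  n_5 = (-0.6579, -0.7531)
∠(n_4, n_5) = 60.27°
δ = |180° − 60.27°| = 119.73°
119.73° > 2α = 77.32°  →  invalid

δ = 119.73°, invalid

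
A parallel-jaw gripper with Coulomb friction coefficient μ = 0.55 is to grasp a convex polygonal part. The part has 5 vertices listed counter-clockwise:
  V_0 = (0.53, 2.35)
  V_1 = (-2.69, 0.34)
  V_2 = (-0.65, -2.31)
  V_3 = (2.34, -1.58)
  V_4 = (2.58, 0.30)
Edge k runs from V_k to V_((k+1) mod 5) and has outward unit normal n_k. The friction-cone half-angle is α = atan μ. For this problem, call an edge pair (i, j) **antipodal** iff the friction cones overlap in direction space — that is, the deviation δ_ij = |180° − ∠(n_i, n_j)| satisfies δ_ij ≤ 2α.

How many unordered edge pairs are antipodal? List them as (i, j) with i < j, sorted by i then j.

α = atan 0.55 = 28.81°;  2α = 57.62°
n_0 = (-0.5295, +0.8483)
n_1 = (-0.7924, -0.6100)
n_2 = (+0.2372, -0.9715)
n_3 = (+0.9919, -0.1266)
n_4 = (+0.7071, +0.7071)
  (0,1): δ = 84.38°  ·
  (0,2): δ = 18.25°  ✓
  (0,3): δ = 50.75°  ✓
  (0,4): δ = 103.03°  ·
  (1,2): δ = 113.87°  ·
  (1,3): δ = 44.86°  ✓
  (1,4): δ = 7.41°  ✓
  (2,3): δ = 111.00°  ·
  (2,4): δ = 58.72°  ·
  (3,4): δ = 127.72°  ·
antipodal pairs: 4

count = 4; pairs: (0,2), (0,3), (1,3), (1,4)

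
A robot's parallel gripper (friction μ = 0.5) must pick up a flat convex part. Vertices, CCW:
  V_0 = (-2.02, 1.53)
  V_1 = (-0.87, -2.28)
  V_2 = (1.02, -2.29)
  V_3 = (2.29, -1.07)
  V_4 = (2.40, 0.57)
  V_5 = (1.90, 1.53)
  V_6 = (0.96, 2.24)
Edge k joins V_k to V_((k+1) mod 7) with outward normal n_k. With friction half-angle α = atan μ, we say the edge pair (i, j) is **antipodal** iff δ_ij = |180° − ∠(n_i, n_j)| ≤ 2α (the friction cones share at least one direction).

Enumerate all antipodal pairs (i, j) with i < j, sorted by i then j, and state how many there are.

α = atan 0.5 = 26.57°;  2α = 53.13°
n_0 = (-0.9573, -0.2890)
n_1 = (-0.0053, -1.0000)
n_2 = (+0.6928, -0.7212)
n_3 = (+0.9978, -0.0669)
n_4 = (+0.8869, +0.4619)
n_5 = (+0.6027, +0.7980)
n_6 = (-0.2318, +0.9728)
  (0,1): δ = 107.10°  ·
  (0,2): δ = 62.95°  ·
  (0,3): δ = 20.63°  ✓
  (0,4): δ = 10.72°  ✓
  (0,5): δ = 36.14°  ✓
  (0,6): δ = 86.61°  ·
  (1,2): δ = 135.85°  ·
  (1,3): δ = 93.53°  ·
  (1,4): δ = 62.18°  ·
  (1,5): δ = 36.76°  ✓
  (1,6): δ = 13.70°  ✓
  (2,3): δ = 137.69°  ·
  (2,4): δ = 106.34°  ·
  (2,5): δ = 80.91°  ·
  (2,6): δ = 30.45°  ✓
  (3,4): δ = 148.65°  ·
  (3,5): δ = 123.23°  ·
  (3,6): δ = 72.76°  ·
  (4,5): δ = 154.58°  ·
  (4,6): δ = 104.11°  ·
  (5,6): δ = 129.53°  ·
antipodal pairs: 6

count = 6; pairs: (0,3), (0,4), (0,5), (1,5), (1,6), (2,6)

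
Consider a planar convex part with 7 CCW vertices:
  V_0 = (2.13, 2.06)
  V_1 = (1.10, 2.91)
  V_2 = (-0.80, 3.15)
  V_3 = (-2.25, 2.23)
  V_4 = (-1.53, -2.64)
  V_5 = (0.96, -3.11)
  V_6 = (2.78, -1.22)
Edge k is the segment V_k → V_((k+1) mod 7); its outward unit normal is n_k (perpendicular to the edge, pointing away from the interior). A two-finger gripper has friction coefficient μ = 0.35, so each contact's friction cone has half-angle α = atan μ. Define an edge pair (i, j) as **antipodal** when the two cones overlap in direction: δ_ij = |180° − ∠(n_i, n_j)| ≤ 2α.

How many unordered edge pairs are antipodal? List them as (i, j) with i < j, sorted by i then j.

count = 4; pairs: (0,4), (1,4), (2,5), (3,6)

α = atan 0.35 = 19.29°;  2α = 38.58°
n_0 = (+0.6365, +0.7713)
n_1 = (+0.1253, +0.9921)
n_2 = (-0.5357, +0.8444)
n_3 = (-0.9892, -0.1463)
n_4 = (-0.1855, -0.9826)
n_5 = (+0.7203, -0.6936)
n_6 = (+0.9809, +0.1944)
  (0,1): δ = 147.67°  ·
  (0,2): δ = 108.07°  ·
  (0,3): δ = 42.06°  ·
  (0,4): δ = 28.84°  ✓
  (0,5): δ = 85.61°  ·
  (0,6): δ = 140.74°  ·
  (1,2): δ = 140.41°  ·
  (1,3): δ = 74.39°  ·
  (1,4): δ = 3.49°  ✓
  (1,5): δ = 53.28°  ·
  (1,6): δ = 108.41°  ·
  (2,3): δ = 113.98°  ·
  (2,4): δ = 43.08°  ·
  (2,5): δ = 13.69°  ✓
  (2,6): δ = 68.81°  ·
  (3,4): δ = 109.10°  ·
  (3,5): δ = 52.33°  ·
  (3,6): δ = 2.80°  ✓
  (4,5): δ = 123.23°  ·
  (4,6): δ = 68.10°  ·
  (5,6): δ = 124.87°  ·
antipodal pairs: 4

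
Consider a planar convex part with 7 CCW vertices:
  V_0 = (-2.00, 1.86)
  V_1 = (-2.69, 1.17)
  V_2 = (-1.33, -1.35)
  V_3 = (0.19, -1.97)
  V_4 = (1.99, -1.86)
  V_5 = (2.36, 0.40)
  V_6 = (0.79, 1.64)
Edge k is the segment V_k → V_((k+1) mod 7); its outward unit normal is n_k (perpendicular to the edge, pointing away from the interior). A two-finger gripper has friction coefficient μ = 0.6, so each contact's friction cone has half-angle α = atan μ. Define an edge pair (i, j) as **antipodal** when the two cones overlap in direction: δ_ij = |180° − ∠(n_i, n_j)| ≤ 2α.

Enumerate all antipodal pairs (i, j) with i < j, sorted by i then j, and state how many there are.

count = 9; pairs: (0,3), (0,4), (1,4), (1,5), (1,6), (2,5), (2,6), (3,5), (3,6)

α = atan 0.6 = 30.96°;  2α = 61.93°
n_0 = (-0.7071, +0.7071)
n_1 = (-0.8800, -0.4749)
n_2 = (-0.3777, -0.9259)
n_3 = (+0.0610, -0.9981)
n_4 = (+0.9869, -0.1616)
n_5 = (+0.6198, +0.7848)
n_6 = (+0.0786, +0.9969)
  (0,1): δ = 106.65°  ·
  (0,2): δ = 67.19°  ·
  (0,3): δ = 41.50°  ✓
  (0,4): δ = 35.70°  ✓
  (0,5): δ = 96.70°  ·
  (0,6): δ = 130.49°  ·
  (1,2): δ = 140.55°  ·
  (1,3): δ = 114.86°  ·
  (1,4): δ = 37.65°  ✓
  (1,5): δ = 23.34°  ✓
  (1,6): δ = 57.14°  ✓
  (2,3): δ = 154.31°  ·
  (2,4): δ = 77.11°  ·
  (2,5): δ = 16.11°  ✓
  (2,6): δ = 17.68°  ✓
  (3,4): δ = 102.79°  ·
  (3,5): δ = 41.80°  ✓
  (3,6): δ = 8.01°  ✓
  (4,5): δ = 119.00°  ·
  (4,6): δ = 85.21°  ·
  (5,6): δ = 146.21°  ·
antipodal pairs: 9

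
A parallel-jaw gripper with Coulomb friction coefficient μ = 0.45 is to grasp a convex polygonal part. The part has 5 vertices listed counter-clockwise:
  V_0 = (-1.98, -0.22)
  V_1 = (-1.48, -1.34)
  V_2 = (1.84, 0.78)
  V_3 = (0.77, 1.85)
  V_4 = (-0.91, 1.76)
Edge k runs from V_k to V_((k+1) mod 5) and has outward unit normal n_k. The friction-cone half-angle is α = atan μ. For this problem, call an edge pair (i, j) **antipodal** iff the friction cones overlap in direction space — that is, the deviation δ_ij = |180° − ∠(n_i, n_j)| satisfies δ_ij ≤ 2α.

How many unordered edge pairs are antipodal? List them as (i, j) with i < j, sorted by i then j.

count = 3; pairs: (0,2), (1,3), (1,4)

α = atan 0.45 = 24.23°;  2α = 48.46°
n_0 = (-0.9131, -0.4077)
n_1 = (+0.5382, -0.8428)
n_2 = (+0.7071, +0.7071)
n_3 = (-0.0535, +0.9986)
n_4 = (-0.8798, +0.4754)
  (0,1): δ = 81.50°  ·
  (0,2): δ = 20.94°  ✓
  (0,3): δ = 69.01°  ·
  (0,4): δ = 127.56°  ·
  (1,2): δ = 77.56°  ·
  (1,3): δ = 29.49°  ✓
  (1,4): δ = 29.05°  ✓
  (2,3): δ = 131.93°  ·
  (2,4): δ = 73.39°  ·
  (3,4): δ = 121.45°  ·
antipodal pairs: 3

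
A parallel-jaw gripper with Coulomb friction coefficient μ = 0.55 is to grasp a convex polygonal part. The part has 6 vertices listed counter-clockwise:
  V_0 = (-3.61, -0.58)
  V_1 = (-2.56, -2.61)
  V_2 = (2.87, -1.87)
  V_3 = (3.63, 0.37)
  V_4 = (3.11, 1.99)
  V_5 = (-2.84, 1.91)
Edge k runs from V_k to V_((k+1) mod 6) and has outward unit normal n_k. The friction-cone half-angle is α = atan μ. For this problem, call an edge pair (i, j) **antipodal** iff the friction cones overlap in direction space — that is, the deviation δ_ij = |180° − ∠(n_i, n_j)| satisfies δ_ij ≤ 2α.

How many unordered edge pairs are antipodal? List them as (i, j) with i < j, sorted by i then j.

α = atan 0.55 = 28.81°;  2α = 57.62°
n_0 = (-0.8882, -0.4594)
n_1 = (+0.1350, -0.9908)
n_2 = (+0.9470, -0.3213)
n_3 = (+0.9522, +0.3056)
n_4 = (-0.0134, +0.9999)
n_5 = (-0.9554, +0.2954)
  (0,1): δ = 109.59°  ·
  (0,2): δ = 46.09°  ✓
  (0,3): δ = 9.55°  ✓
  (0,4): δ = 63.42°  ·
  (0,5): δ = 135.47°  ·
  (1,2): δ = 116.50°  ·
  (1,3): δ = 79.96°  ·
  (1,4): δ = 6.99°  ✓
  (1,5): δ = 65.06°  ·
  (2,3): δ = 143.46°  ·
  (2,4): δ = 70.49°  ·
  (2,5): δ = 1.56°  ✓
  (3,4): δ = 107.03°  ·
  (3,5): δ = 34.98°  ✓
  (4,5): δ = 107.95°  ·
antipodal pairs: 5

count = 5; pairs: (0,2), (0,3), (1,4), (2,5), (3,5)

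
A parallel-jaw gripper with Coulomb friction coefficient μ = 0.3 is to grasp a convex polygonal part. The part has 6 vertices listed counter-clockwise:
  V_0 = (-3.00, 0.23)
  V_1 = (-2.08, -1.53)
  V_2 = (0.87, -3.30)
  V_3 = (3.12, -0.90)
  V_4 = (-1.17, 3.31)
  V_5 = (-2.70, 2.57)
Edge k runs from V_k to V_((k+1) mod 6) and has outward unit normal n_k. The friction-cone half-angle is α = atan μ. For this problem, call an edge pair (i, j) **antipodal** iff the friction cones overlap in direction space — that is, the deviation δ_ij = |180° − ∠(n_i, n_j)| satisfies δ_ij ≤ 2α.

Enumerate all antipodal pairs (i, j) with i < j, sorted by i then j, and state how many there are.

α = atan 0.3 = 16.70°;  2α = 33.40°
n_0 = (-0.8862, -0.4633)
n_1 = (-0.5145, -0.8575)
n_2 = (+0.7295, -0.6839)
n_3 = (+0.7004, +0.7137)
n_4 = (-0.4354, +0.9002)
n_5 = (-0.9919, +0.1272)
  (0,1): δ = 148.56°  ·
  (0,2): δ = 70.75°  ·
  (0,3): δ = 17.94°  ✓
  (0,4): δ = 88.21°  ·
  (0,5): δ = 145.10°  ·
  (1,2): δ = 102.19°  ·
  (1,3): δ = 13.50°  ✓
  (1,4): δ = 56.77°  ·
  (1,5): δ = 113.66°  ·
  (2,3): δ = 91.31°  ·
  (2,4): δ = 21.04°  ✓
  (2,5): δ = 35.85°  ·
  (3,4): δ = 109.73°  ·
  (3,5): δ = 52.84°  ·
  (4,5): δ = 123.12°  ·
antipodal pairs: 3

count = 3; pairs: (0,3), (1,3), (2,4)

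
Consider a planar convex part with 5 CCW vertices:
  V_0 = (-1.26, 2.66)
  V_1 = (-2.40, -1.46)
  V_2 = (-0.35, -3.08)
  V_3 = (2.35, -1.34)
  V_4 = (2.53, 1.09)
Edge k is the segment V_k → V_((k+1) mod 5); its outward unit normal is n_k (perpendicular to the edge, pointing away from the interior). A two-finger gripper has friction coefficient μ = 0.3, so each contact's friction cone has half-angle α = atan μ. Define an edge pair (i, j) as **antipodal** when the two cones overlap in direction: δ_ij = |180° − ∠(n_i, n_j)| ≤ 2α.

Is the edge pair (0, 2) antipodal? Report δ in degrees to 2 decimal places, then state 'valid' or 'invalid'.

δ = 41.73°, invalid

α = atan 0.3 = 16.70°;  2α = 33.40°
edge 0: e_0 = (-1.14, -4.12);  n_0 = (-0.9638, +0.2667)
edge 2: e_2 = (+2.70, +1.74);  n_2 = (+0.5417, -0.8406)
∠(n_0, n_2) = 138.27°
δ = |180° − 138.27°| = 41.73°
41.73° > 2α = 33.40°  →  invalid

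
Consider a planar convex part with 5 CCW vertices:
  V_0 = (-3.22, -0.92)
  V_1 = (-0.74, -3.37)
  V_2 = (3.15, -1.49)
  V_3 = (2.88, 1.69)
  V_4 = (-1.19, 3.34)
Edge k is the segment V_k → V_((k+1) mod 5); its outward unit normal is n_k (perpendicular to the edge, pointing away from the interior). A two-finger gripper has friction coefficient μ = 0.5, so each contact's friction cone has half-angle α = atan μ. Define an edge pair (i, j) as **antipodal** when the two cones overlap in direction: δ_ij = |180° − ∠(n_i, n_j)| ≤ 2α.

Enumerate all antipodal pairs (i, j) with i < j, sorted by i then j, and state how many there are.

count = 5; pairs: (0,2), (0,3), (1,3), (1,4), (2,4)

α = atan 0.5 = 26.57°;  2α = 53.13°
n_0 = (-0.7028, -0.7114)
n_1 = (+0.4351, -0.9004)
n_2 = (+0.9964, +0.0846)
n_3 = (+0.3757, +0.9267)
n_4 = (-0.9027, +0.4302)
  (0,1): δ = 109.55°  ·
  (0,2): δ = 40.50°  ✓
  (0,3): δ = 22.58°  ✓
  (0,4): δ = 109.17°  ·
  (1,2): δ = 110.94°  ·
  (1,3): δ = 47.86°  ✓
  (1,4): δ = 38.73°  ✓
  (2,3): δ = 116.92°  ·
  (2,4): δ = 30.33°  ✓
  (3,4): δ = 93.41°  ·
antipodal pairs: 5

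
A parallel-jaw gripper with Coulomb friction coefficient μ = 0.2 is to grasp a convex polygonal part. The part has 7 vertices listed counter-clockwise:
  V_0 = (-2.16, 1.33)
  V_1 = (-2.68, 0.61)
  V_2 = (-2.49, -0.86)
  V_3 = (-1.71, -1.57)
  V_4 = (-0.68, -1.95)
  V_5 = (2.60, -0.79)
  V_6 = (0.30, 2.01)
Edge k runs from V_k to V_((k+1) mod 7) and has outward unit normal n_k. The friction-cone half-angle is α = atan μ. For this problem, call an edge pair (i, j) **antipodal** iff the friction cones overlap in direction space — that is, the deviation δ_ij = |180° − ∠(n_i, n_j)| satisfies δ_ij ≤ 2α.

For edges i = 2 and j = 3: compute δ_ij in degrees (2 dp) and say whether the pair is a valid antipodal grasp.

δ = 157.94°, invalid

α = atan 0.2 = 11.31°;  2α = 22.62°
edge 2: e_2 = (+0.78, -0.71);  n_2 = (-0.6731, -0.7395)
edge 3: e_3 = (+1.03, -0.38);  n_3 = (-0.3461, -0.9382)
∠(n_2, n_3) = 22.06°
δ = |180° − 22.06°| = 157.94°
157.94° > 2α = 22.62°  →  invalid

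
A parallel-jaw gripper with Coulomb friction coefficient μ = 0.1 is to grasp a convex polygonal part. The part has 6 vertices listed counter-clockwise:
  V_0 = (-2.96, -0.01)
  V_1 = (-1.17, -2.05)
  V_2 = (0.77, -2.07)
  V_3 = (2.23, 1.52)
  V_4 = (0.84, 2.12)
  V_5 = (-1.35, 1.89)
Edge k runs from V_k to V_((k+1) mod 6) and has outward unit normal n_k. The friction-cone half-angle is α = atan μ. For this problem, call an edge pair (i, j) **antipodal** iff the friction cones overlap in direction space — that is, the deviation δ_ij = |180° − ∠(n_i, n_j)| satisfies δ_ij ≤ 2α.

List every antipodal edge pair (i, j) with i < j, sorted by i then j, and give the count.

α = atan 0.1 = 5.71°;  2α = 11.42°
n_0 = (-0.7517, -0.6595)
n_1 = (-0.0103, -0.9999)
n_2 = (+0.9263, -0.3767)
n_3 = (+0.3963, +0.9181)
n_4 = (-0.1044, +0.9945)
n_5 = (-0.7629, +0.6465)
  (0,1): δ = 131.86°  ·
  (0,2): δ = 63.40°  ·
  (0,3): δ = 25.39°  ·
  (0,4): δ = 54.73°  ·
  (0,5): δ = 98.46°  ·
  (1,2): δ = 111.54°  ·
  (1,3): δ = 22.76°  ·
  (1,4): δ = 6.59°  ✓
  (1,5): δ = 50.31°  ·
  (2,3): δ = 91.22°  ·
  (2,4): δ = 61.87°  ·
  (2,5): δ = 18.15°  ·
  (3,4): δ = 150.66°  ·
  (3,5): δ = 106.93°  ·
  (4,5): δ = 136.27°  ·
antipodal pairs: 1

count = 1; pairs: (1,4)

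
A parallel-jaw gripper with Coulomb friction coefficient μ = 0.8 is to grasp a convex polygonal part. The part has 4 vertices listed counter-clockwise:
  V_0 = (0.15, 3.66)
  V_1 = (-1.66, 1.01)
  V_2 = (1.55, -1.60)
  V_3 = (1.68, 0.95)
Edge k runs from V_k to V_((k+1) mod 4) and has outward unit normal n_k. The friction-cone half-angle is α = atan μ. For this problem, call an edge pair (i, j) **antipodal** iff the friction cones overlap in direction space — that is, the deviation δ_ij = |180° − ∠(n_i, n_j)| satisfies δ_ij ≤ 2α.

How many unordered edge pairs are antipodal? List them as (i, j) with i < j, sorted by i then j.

α = atan 0.8 = 38.66°;  2α = 77.32°
n_0 = (-0.8258, +0.5640)
n_1 = (-0.6309, -0.7759)
n_2 = (+0.9987, -0.0509)
n_3 = (+0.8708, +0.4916)
  (0,1): δ = 94.78°  ·
  (0,2): δ = 31.42°  ✓
  (0,3): δ = 63.78°  ✓
  (1,2): δ = 53.80°  ✓
  (1,3): δ = 21.44°  ✓
  (2,3): δ = 147.63°  ·
antipodal pairs: 4

count = 4; pairs: (0,2), (0,3), (1,2), (1,3)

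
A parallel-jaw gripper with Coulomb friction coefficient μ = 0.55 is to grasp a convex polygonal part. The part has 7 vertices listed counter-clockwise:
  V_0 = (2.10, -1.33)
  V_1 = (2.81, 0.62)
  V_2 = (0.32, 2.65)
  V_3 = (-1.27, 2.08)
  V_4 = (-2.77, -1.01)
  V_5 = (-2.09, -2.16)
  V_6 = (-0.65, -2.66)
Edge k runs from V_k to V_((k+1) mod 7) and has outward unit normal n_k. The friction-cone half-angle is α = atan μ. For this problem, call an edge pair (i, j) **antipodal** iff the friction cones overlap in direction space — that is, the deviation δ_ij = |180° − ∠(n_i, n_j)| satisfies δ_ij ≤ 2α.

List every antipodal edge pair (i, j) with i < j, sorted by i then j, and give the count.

α = atan 0.55 = 28.81°;  2α = 57.62°
n_0 = (+0.9397, -0.3421)
n_1 = (+0.6319, +0.7751)
n_2 = (-0.3375, +0.9413)
n_3 = (-0.8996, +0.4367)
n_4 = (-0.8608, -0.5090)
n_5 = (-0.3280, -0.9447)
n_6 = (+0.4354, -0.9002)
  (0,1): δ = 109.18°  ·
  (0,2): δ = 50.27°  ✓
  (0,3): δ = 5.89°  ✓
  (0,4): δ = 50.60°  ✓
  (0,5): δ = 90.86°  ·
  (0,6): δ = 135.82°  ·
  (1,2): δ = 121.09°  ·
  (1,3): δ = 76.70°  ·
  (1,4): δ = 20.21°  ✓
  (1,5): δ = 20.04°  ✓
  (1,6): δ = 65.00°  ·
  (2,3): δ = 135.62°  ·
  (2,4): δ = 79.13°  ·
  (2,5): δ = 38.87°  ✓
  (2,6): δ = 6.09°  ✓
  (3,4): δ = 123.51°  ·
  (3,5): δ = 83.25°  ·
  (3,6): δ = 38.30°  ✓
  (4,5): δ = 139.74°  ·
  (4,6): δ = 94.79°  ·
  (5,6): δ = 135.04°  ·
antipodal pairs: 8

count = 8; pairs: (0,2), (0,3), (0,4), (1,4), (1,5), (2,5), (2,6), (3,6)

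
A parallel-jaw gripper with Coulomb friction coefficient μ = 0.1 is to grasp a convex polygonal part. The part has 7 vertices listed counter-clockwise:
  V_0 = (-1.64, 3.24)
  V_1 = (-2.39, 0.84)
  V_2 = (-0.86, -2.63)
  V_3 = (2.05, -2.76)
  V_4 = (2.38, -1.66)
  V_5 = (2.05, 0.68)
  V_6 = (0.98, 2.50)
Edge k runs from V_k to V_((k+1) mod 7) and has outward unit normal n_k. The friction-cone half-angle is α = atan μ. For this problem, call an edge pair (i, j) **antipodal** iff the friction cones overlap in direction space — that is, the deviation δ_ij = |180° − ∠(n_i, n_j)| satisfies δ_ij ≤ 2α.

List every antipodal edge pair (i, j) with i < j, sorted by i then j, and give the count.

count = 2; pairs: (0,3), (1,5)

α = atan 0.1 = 5.71°;  2α = 11.42°
n_0 = (-0.9545, +0.2983)
n_1 = (-0.9150, -0.4034)
n_2 = (-0.0446, -0.9990)
n_3 = (+0.9578, -0.2873)
n_4 = (+0.9902, +0.1396)
n_5 = (+0.8621, +0.5068)
n_6 = (+0.2718, +0.9624)
  (0,1): δ = 138.85°  ·
  (0,2): δ = 75.20°  ·
  (0,3): δ = 0.65°  ✓
  (0,4): δ = 25.38°  ·
  (0,5): δ = 47.81°  ·
  (0,6): δ = 91.58°  ·
  (1,2): δ = 116.35°  ·
  (1,3): δ = 40.49°  ·
  (1,4): δ = 15.77°  ·
  (1,5): δ = 6.66°  ✓
  (1,6): δ = 50.43°  ·
  (2,3): δ = 104.14°  ·
  (2,4): δ = 79.41°  ·
  (2,5): δ = 56.99°  ·
  (2,6): δ = 13.21°  ·
  (3,4): δ = 155.27°  ·
  (3,5): δ = 132.85°  ·
  (3,6): δ = 89.07°  ·
  (4,5): δ = 157.58°  ·
  (4,6): δ = 113.80°  ·
  (5,6): δ = 136.22°  ·
antipodal pairs: 2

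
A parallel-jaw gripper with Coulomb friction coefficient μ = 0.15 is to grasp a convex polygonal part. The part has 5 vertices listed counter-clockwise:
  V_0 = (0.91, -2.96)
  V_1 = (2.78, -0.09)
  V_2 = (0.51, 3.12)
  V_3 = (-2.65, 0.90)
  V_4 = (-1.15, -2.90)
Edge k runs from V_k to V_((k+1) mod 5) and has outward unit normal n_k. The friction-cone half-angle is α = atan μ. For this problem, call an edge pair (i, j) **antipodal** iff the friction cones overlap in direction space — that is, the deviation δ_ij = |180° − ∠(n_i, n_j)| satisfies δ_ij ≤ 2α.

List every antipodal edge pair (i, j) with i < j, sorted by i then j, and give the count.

count = 1; pairs: (1,3)

α = atan 0.15 = 8.53°;  2α = 17.06°
n_0 = (+0.8378, -0.5459)
n_1 = (+0.8165, +0.5774)
n_2 = (-0.5749, +0.8183)
n_3 = (-0.9302, -0.3672)
n_4 = (-0.0291, -0.9996)
  (0,1): δ = 111.65°  ·
  (0,2): δ = 21.82°  ·
  (0,3): δ = 54.63°  ·
  (0,4): δ = 121.42°  ·
  (1,2): δ = 90.18°  ·
  (1,3): δ = 13.73°  ✓
  (1,4): δ = 53.07°  ·
  (2,3): δ = 103.55°  ·
  (2,4): δ = 36.76°  ·
  (3,4): δ = 113.21°  ·
antipodal pairs: 1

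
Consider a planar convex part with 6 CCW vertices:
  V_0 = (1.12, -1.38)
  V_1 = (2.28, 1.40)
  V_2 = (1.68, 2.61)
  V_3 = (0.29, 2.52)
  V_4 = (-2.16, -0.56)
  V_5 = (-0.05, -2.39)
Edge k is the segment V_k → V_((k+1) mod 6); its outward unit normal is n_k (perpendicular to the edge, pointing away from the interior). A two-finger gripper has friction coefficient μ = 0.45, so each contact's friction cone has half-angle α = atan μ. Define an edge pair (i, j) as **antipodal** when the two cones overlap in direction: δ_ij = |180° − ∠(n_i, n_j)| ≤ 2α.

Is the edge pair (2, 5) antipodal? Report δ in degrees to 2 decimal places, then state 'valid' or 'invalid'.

δ = 37.10°, valid

α = atan 0.45 = 24.23°;  2α = 48.46°
edge 2: e_2 = (-1.39, -0.09);  n_2 = (-0.0646, +0.9979)
edge 5: e_5 = (+1.17, +1.01);  n_5 = (+0.6535, -0.7570)
∠(n_2, n_5) = 142.90°
δ = |180° − 142.90°| = 37.10°
37.10° ≤ 2α = 48.46°  →  valid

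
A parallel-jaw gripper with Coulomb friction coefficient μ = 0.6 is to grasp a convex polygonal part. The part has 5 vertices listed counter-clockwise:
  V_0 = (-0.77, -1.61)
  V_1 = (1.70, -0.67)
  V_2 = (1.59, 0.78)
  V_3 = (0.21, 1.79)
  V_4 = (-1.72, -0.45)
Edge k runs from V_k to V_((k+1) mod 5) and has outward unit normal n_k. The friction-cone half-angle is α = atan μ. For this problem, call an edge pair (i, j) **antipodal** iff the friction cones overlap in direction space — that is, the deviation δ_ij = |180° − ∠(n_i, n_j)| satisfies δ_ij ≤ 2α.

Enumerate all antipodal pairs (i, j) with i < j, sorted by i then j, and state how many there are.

α = atan 0.6 = 30.96°;  2α = 61.93°
n_0 = (+0.3557, -0.9346)
n_1 = (+0.9971, +0.0756)
n_2 = (+0.5906, +0.8070)
n_3 = (-0.7576, +0.6527)
n_4 = (-0.7737, -0.6336)
  (0,1): δ = 106.50°  ·
  (0,2): δ = 57.03°  ✓
  (0,3): δ = 28.42°  ✓
  (0,4): δ = 108.48°  ·
  (1,2): δ = 130.54°  ·
  (1,3): δ = 45.09°  ✓
  (1,4): δ = 34.98°  ✓
  (2,3): δ = 94.55°  ·
  (2,4): δ = 14.48°  ✓
  (3,4): δ = 99.94°  ·
antipodal pairs: 5

count = 5; pairs: (0,2), (0,3), (1,3), (1,4), (2,4)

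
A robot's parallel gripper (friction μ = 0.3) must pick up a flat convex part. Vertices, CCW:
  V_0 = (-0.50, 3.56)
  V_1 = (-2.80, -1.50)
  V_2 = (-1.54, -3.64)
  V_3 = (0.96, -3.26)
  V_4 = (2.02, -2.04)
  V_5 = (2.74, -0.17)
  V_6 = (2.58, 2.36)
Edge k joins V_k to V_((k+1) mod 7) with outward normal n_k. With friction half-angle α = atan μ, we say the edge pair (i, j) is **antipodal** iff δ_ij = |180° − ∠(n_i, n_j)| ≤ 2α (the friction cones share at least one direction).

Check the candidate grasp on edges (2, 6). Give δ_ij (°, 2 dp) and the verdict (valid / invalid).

δ = 29.93°, valid

α = atan 0.3 = 16.70°;  2α = 33.40°
edge 2: e_2 = (+2.50, +0.38);  n_2 = (+0.1503, -0.9886)
edge 6: e_6 = (-3.08, +1.20);  n_6 = (+0.3630, +0.9318)
∠(n_2, n_6) = 150.07°
δ = |180° − 150.07°| = 29.93°
29.93° ≤ 2α = 33.40°  →  valid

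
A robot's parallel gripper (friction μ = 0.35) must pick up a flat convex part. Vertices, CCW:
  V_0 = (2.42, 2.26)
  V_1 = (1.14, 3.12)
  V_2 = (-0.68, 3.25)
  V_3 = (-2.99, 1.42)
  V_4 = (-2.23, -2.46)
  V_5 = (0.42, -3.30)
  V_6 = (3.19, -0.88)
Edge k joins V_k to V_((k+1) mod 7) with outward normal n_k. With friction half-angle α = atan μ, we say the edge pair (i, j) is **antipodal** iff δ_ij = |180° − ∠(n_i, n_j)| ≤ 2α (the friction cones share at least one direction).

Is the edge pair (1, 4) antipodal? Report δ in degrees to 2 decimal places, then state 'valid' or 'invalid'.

α = atan 0.35 = 19.29°;  2α = 38.58°
edge 1: e_1 = (-1.82, +0.13);  n_1 = (+0.0712, +0.9975)
edge 4: e_4 = (+2.65, -0.84);  n_4 = (-0.3022, -0.9533)
∠(n_1, n_4) = 166.50°
δ = |180° − 166.50°| = 13.50°
13.50° ≤ 2α = 38.58°  →  valid

δ = 13.50°, valid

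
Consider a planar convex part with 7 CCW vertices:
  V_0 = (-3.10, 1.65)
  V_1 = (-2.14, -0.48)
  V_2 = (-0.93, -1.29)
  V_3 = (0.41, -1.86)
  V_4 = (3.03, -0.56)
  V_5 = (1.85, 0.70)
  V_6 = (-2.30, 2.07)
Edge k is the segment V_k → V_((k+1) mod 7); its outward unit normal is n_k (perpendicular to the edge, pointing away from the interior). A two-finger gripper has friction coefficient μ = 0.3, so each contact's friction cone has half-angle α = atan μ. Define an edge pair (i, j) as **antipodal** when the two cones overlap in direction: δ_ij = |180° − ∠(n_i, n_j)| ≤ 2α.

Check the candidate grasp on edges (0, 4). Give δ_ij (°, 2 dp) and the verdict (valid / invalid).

δ = 18.86°, valid

α = atan 0.3 = 16.70°;  2α = 33.40°
edge 0: e_0 = (+0.96, -2.13);  n_0 = (-0.9117, -0.4109)
edge 4: e_4 = (-1.18, +1.26);  n_4 = (+0.7299, +0.6836)
∠(n_0, n_4) = 161.14°
δ = |180° − 161.14°| = 18.86°
18.86° ≤ 2α = 33.40°  →  valid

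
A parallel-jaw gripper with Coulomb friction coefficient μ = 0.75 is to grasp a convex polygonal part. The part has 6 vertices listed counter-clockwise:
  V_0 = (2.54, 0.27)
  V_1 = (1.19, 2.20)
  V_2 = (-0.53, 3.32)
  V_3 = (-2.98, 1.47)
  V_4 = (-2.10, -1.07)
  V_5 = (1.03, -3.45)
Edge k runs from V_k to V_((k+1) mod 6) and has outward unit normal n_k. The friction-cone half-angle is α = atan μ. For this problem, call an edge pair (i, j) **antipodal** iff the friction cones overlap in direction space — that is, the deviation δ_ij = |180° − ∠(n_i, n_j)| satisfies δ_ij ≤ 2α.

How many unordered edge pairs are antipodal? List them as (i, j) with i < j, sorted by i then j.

count = 6; pairs: (0,3), (0,4), (1,3), (1,4), (2,5), (3,5)

α = atan 0.75 = 36.87°;  2α = 73.74°
n_0 = (+0.8194, +0.5732)
n_1 = (+0.5457, +0.8380)
n_2 = (-0.6026, +0.7980)
n_3 = (-0.9449, -0.3274)
n_4 = (-0.6053, -0.7960)
n_5 = (+0.9266, -0.3761)
  (0,1): δ = 158.04°  ·
  (0,2): δ = 87.92°  ·
  (0,3): δ = 15.86°  ✓
  (0,4): δ = 17.78°  ✓
  (0,5): δ = 122.93°  ·
  (1,2): δ = 109.87°  ·
  (1,3): δ = 37.82°  ✓
  (1,4): δ = 4.18°  ✓
  (1,5): δ = 100.98°  ·
  (2,3): δ = 107.95°  ·
  (2,4): δ = 74.31°  ·
  (2,5): δ = 30.85°  ✓
  (3,4): δ = 146.36°  ·
  (3,5): δ = 41.20°  ✓
  (4,5): δ = 74.84°  ·
antipodal pairs: 6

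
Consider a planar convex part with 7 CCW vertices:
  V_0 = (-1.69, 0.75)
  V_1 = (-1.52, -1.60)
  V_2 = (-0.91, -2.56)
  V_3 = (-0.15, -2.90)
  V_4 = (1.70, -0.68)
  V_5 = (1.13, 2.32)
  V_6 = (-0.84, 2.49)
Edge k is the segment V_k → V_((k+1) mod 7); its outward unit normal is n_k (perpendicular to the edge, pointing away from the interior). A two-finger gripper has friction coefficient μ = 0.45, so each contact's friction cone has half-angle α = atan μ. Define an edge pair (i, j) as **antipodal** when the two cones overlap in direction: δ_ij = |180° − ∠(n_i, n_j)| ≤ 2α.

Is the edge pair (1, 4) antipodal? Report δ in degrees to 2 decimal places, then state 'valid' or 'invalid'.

α = atan 0.45 = 24.23°;  2α = 48.46°
edge 1: e_1 = (+0.61, -0.96);  n_1 = (-0.8440, -0.5363)
edge 4: e_4 = (-0.57, +3.00);  n_4 = (+0.9824, +0.1867)
∠(n_1, n_4) = 158.33°
δ = |180° − 158.33°| = 21.67°
21.67° ≤ 2α = 48.46°  →  valid

δ = 21.67°, valid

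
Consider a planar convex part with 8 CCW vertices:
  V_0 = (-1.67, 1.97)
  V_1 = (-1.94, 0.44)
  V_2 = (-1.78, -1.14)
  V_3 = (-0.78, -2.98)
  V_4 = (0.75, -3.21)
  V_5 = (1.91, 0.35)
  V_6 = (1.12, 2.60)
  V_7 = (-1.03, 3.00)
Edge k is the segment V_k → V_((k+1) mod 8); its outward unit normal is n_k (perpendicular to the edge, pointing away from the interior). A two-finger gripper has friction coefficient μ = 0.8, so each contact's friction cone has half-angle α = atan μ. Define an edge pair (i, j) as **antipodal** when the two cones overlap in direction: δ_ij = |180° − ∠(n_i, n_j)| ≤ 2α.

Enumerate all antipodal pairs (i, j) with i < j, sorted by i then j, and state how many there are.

α = atan 0.8 = 38.66°;  2α = 77.32°
n_0 = (-0.9848, +0.1738)
n_1 = (-0.9949, -0.1008)
n_2 = (-0.8786, -0.4775)
n_3 = (-0.1487, -0.9889)
n_4 = (+0.9508, -0.3098)
n_5 = (+0.9435, +0.3313)
n_6 = (+0.1829, +0.9831)
n_7 = (-0.8494, +0.5278)
  (0,1): δ = 164.21°  ·
  (0,2): δ = 141.47°  ·
  (0,3): δ = 88.54°  ·
  (0,4): δ = 8.04°  ✓
  (0,5): δ = 29.35°  ✓
  (0,6): δ = 89.47°  ·
  (0,7): δ = 158.15°  ·
  (1,2): δ = 157.26°  ·
  (1,3): δ = 104.33°  ·
  (1,4): δ = 23.83°  ✓
  (1,5): δ = 13.56°  ✓
  (1,6): δ = 73.68°  ✓
  (1,7): δ = 142.36°  ·
  (2,3): δ = 127.07°  ·
  (2,4): δ = 46.57°  ✓
  (2,5): δ = 9.18°  ✓
  (2,6): δ = 50.94°  ✓
  (2,7): δ = 119.62°  ·
  (3,4): δ = 99.50°  ·
  (3,5): δ = 62.10°  ✓
  (3,6): δ = 1.99°  ✓
  (3,7): δ = 66.69°  ✓
  (4,5): δ = 142.61°  ·
  (4,6): δ = 82.49°  ·
  (4,7): δ = 13.81°  ✓
  (5,6): δ = 119.89°  ·
  (5,7): δ = 51.20°  ✓
  (6,7): δ = 111.32°  ·
antipodal pairs: 13

count = 13; pairs: (0,4), (0,5), (1,4), (1,5), (1,6), (2,4), (2,5), (2,6), (3,5), (3,6), (3,7), (4,7), (5,7)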